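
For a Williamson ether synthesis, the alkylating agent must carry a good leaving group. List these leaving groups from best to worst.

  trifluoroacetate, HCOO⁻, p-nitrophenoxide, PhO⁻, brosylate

brosylate > trifluoroacetate > HCOO⁻ > p-nitrophenoxide > PhO⁻

Rank by basicity of the departing species: weakest base leaves most easily.
brosylate: pKₐ(p-BrC₆H₄SO₃H) ≈ -2.8
trifluoroacetate: pKₐ(CF₃COOH) ≈ 0.2
HCOO⁻: pKₐ(HCOOH) ≈ 3.8
p-nitrophenoxide: pKₐ(p-nitrophenol) ≈ 7.2
PhO⁻: pKₐ(C₆H₅OH (phenol)) ≈ 10 — resonance into the ring helps, but still a poor LG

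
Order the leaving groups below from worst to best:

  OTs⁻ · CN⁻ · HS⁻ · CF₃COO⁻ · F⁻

CN⁻ < HS⁻ < F⁻ < CF₃COO⁻ < OTs⁻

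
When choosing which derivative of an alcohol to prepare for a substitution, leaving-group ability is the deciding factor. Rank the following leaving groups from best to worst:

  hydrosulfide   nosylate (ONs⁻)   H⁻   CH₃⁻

A good leaving group is a weak base: the lower the pKₐ of its conjugate acid, the more readily it departs.
nosylate (ONs⁻): pKₐ(p-O₂NC₆H₄SO₃H) ≈ -3.5 — p-nitro group further stabilises the sulfonate
hydrosulfide: pKₐ(H₂S) ≈ 7 — larger and more polarisable than the oxygen analogue
H⁻: pKₐ(H₂) ≈ 36 — extremely strong base; leaves only in special hydride-transfer contexts
CH₃⁻: pKₐ(CH₄) ≈ 48 — unstabilised carbanion; the worst conceivable leaving group

nosylate (ONs⁻) > hydrosulfide > H⁻ > CH₃⁻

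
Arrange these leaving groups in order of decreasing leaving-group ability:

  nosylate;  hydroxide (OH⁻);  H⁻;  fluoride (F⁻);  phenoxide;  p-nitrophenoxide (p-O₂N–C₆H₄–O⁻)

nosylate > fluoride (F⁻) > p-nitrophenoxide (p-O₂N–C₆H₄–O⁻) > phenoxide > hydroxide (OH⁻) > H⁻

Leaving-group ability tracks the stability of the departed species; conjugate-acid pKₐ is the usual yardstick (lower pKₐ → better LG).
nosylate: pKₐ(p-O₂NC₆H₄SO₃H) ≈ -3.5
fluoride (F⁻): pKₐ(HF) ≈ 3.2
p-nitrophenoxide (p-O₂N–C₆H₄–O⁻): pKₐ(p-nitrophenol) ≈ 7.2
phenoxide: pKₐ(C₆H₅OH (phenol)) ≈ 10 — resonance into the ring helps, but still a poor LG
hydroxide (OH⁻): pKₐ(H₂O) ≈ 15.7
H⁻: pKₐ(H₂) ≈ 36 — extremely strong base; leaves only in special hydride-transfer contexts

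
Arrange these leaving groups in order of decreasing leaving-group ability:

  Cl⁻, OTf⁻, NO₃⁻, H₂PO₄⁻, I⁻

OTf⁻ > I⁻ > Cl⁻ > NO₃⁻ > H₂PO₄⁻

Leaving-group ability tracks the stability of the departed species; conjugate-acid pKₐ is the usual yardstick (lower pKₐ → better LG).
OTf⁻: pKₐ(CF₃SO₃H (triflic acid)) ≈ -14
I⁻: pKₐ(HI) ≈ -10
Cl⁻: pKₐ(HCl) ≈ -7
NO₃⁻: pKₐ(HNO₃) ≈ -1.3
H₂PO₄⁻: pKₐ(H₃PO₄) ≈ 2.1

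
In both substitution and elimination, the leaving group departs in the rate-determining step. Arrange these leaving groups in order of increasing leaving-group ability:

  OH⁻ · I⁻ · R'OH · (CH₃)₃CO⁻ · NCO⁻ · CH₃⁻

CH₃⁻ < (CH₃)₃CO⁻ < OH⁻ < NCO⁻ < R'OH < I⁻

A good leaving group is a weak base: the lower the pKₐ of its conjugate acid, the more readily it departs.
I⁻: pKₐ(HI) ≈ -10
R'OH: pKₐ(R'OH₂⁺) ≈ -2.4 — neutral; leaves from a protonated ether (an oxonium ion, R–O(H)R'⁺)
NCO⁻: pKₐ(HOCN) ≈ 3.5 — resonance between N and O
OH⁻: pKₐ(H₂O) ≈ 15.7 — strong base; essentially never leaves without prior activation
(CH₃)₃CO⁻: pKₐ(t-BuOH) ≈ 18
CH₃⁻: pKₐ(CH₄) ≈ 48 — unstabilised carbanion; the worst conceivable leaving group
Reversing gives the worst-to-best order requested.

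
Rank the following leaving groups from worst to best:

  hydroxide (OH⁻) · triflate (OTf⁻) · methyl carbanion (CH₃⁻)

methyl carbanion (CH₃⁻) < hydroxide (OH⁻) < triflate (OTf⁻)

A good leaving group is a weak base: the lower the pKₐ of its conjugate acid, the more readily it departs.
triflate (OTf⁻): pKₐ(CF₃SO₃H (triflic acid)) ≈ -14
hydroxide (OH⁻): pKₐ(H₂O) ≈ 15.7
methyl carbanion (CH₃⁻): pKₐ(CH₄) ≈ 48
The question asks for worst first, so the sequence is read in increasing leaving-group ability.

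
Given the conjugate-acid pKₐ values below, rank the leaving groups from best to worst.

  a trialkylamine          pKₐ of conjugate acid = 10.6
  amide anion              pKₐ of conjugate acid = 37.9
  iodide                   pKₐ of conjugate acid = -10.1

Lower conjugate-acid pKₐ ⇒ weaker base ⇒ better leaving group.
Sorting by the given values: iodide (-10.1), a trialkylamine (10.6), amide anion (37.9).

iodide > a trialkylamine > amide anion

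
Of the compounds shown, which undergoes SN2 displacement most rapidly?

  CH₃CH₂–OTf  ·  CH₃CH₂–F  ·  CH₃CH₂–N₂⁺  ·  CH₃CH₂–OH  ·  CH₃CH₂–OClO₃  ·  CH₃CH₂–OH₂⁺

CH₃CH₂–N₂⁺

The skeletons are identical, so relative rate is governed entirely by leaving-group ability.
Rank by basicity of the departing species: weakest base leaves most easily.
CH₃CH₂–N₂⁺ loses N₂: no meaningful conjugate acid; N₂ departs as an exceptionally stable neutral molecule
CH₃CH₂–OTf loses OTf⁻: pKₐ(CF₃SO₃H (triflic acid)) ≈ -14
CH₃CH₂–OClO₃ loses ClO₄⁻: pKₐ(HClO₄) ≈ -10
CH₃CH₂–OH₂⁺ loses H₂O: pKₐ(H₃O⁺) ≈ -1.7
CH₃CH₂–F loses F⁻: pKₐ(HF) ≈ 3.2
CH₃CH₂–OH loses OH⁻: pKₐ(H₂O) ≈ 15.7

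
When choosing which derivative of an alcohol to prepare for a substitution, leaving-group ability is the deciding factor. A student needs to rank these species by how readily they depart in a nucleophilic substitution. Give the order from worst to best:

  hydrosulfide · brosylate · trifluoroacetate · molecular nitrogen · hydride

Rank by basicity of the departing species: weakest base leaves most easily.
molecular nitrogen: no meaningful conjugate acid; N₂ departs as an exceptionally stable neutral molecule
brosylate: pKₐ(p-BrC₆H₄SO₃H) ≈ -2.8
trifluoroacetate: pKₐ(CF₃COOH) ≈ 0.2
hydrosulfide: pKₐ(H₂S) ≈ 7
hydride: pKₐ(H₂) ≈ 36
The question asks for worst first, so the sequence is read in increasing leaving-group ability.

hydride < hydrosulfide < trifluoroacetate < brosylate < molecular nitrogen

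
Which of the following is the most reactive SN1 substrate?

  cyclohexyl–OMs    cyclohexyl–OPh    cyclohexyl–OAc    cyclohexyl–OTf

cyclohexyl–OTf

The skeletons are identical, so relative rate is governed entirely by leaving-group ability.
Rank by basicity of the departing species: weakest base leaves most easily.
cyclohexyl–OTf loses OTf⁻: pKₐ(CF₃SO₃H (triflic acid)) ≈ -14
cyclohexyl–OMs loses OMs⁻: pKₐ(CH₃SO₃H (MsOH)) ≈ -1.9
cyclohexyl–OAc loses AcO⁻: pKₐ(CH₃COOH) ≈ 4.8
cyclohexyl–OPh loses PhO⁻: pKₐ(C₆H₅OH (phenol)) ≈ 10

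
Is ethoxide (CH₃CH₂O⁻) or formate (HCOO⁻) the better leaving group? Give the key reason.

formate (HCOO⁻)

formate (HCOO⁻) is the better leaving group.
pKₐ(HCOOH) ≈ 3.8 versus pKₐ(CH₃CH₂OH) ≈ 16: formate (HCOO⁻) is the much weaker base.
Resonance-stabilised carboxylate.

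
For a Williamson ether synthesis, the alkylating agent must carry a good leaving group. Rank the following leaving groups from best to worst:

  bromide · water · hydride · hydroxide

Rank by basicity of the departing species: weakest base leaves most easily.
bromide: pKₐ(HBr) ≈ -9 — weak base; good leaving group
water: pKₐ(H₃O⁺) ≈ -1.7 — neutral; leaves from a protonated alcohol (R–OH₂⁺)
hydroxide: pKₐ(H₂O) ≈ 15.7
hydride: pKₐ(H₂) ≈ 36

bromide > water > hydroxide > hydride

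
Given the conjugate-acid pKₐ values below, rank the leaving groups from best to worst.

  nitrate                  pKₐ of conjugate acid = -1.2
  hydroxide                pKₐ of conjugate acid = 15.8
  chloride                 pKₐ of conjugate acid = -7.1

chloride > nitrate > hydroxide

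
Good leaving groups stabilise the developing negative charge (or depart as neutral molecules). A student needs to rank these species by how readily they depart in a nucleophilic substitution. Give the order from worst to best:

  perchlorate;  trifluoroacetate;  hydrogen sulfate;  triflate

trifluoroacetate < hydrogen sulfate < perchlorate < triflate

A good leaving group is a weak base: the lower the pKₐ of its conjugate acid, the more readily it departs.
triflate: pKₐ(CF₃SO₃H (triflic acid)) ≈ -14
perchlorate: pKₐ(HClO₄) ≈ -10 — extremely weak base; rarely used for safety reasons
hydrogen sulfate: pKₐ(H₂SO₄) ≈ -3 — conjugate base of a strong mineral acid
trifluoroacetate: pKₐ(CF₃COOH) ≈ 0.2 — strongly electron-withdrawing CF₃ stabilises the carboxylate
Listed from poorest to best leaving group as asked.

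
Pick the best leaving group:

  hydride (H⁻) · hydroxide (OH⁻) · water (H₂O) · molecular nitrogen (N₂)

molecular nitrogen (N₂): no meaningful conjugate acid; N₂ departs as an exceptionally stable neutral molecule
water (H₂O): pKₐ(H₃O⁺) ≈ -1.7
hydroxide (OH⁻): pKₐ(H₂O) ≈ 15.7
hydride (H⁻): pKₐ(H₂) ≈ 36

molecular nitrogen (N₂)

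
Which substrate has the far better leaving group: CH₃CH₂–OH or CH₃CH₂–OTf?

CH₃CH₂–OTf

From CH₃CH₂–OH the departing group would be OH⁻ (pKₐ(H₂O) ≈ 15.7). Strong base; essentially never leaves without prior activation.
From CH₃CH₂–OTf the leaving group is OTf⁻ (pKₐ(CF₃SO₃H (triflic acid)) ≈ -14). Charge spread over three oxygens and a CF₃ group; the premier leaving group in synthesis.
(In practice CH₃CH₂–OTf is made from CH₃CH₂–OH by treatment with Tf₂O / 2,6-lutidine, converting the hydroxyl into a triflate.)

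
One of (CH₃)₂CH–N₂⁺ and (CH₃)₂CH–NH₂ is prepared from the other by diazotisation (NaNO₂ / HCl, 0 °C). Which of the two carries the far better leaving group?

From (CH₃)₂CH–NH₂ the departing group would be NH₂⁻ (pKₐ(NH₃) ≈ 38). Extremely strong base; never a leaving group.
From (CH₃)₂CH–N₂⁺ the leaving group is N₂ (no meaningful conjugate acid; N₂ departs as an exceptionally stable neutral molecule).
Diazotisation (NaNO₂ / HCl, 0 °C) works by generating a diazonium salt that expels N₂, making (CH₃)₂CH–N₂⁺ enormously more reactive.

(CH₃)₂CH–N₂⁺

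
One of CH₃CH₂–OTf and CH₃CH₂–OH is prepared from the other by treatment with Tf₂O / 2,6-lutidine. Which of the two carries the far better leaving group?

From CH₃CH₂–OH the departing group would be OH⁻ (pKₐ(H₂O) ≈ 15.7). Strong base; essentially never leaves without prior activation.
From CH₃CH₂–OTf the leaving group is OTf⁻ (pKₐ(CF₃SO₃H (triflic acid)) ≈ -14). Charge spread over three oxygens and a CF₃ group; the premier leaving group in synthesis.
Treatment with Tf₂O / 2,6-lutidine works by converting the hydroxyl into a triflate, making CH₃CH₂–OTf enormously more reactive.

CH₃CH₂–OTf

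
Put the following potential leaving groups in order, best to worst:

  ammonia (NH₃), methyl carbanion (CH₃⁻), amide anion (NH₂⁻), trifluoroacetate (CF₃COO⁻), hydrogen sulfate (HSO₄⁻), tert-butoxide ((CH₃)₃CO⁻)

hydrogen sulfate (HSO₄⁻) > trifluoroacetate (CF₃COO⁻) > ammonia (NH₃) > tert-butoxide ((CH₃)₃CO⁻) > amide anion (NH₂⁻) > methyl carbanion (CH₃⁻)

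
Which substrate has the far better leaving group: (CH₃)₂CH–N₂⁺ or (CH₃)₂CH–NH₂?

From (CH₃)₂CH–NH₂ the departing group would be NH₂⁻ (pKₐ(NH₃) ≈ 38). Extremely strong base; never a leaving group.
From (CH₃)₂CH–N₂⁺ the leaving group is N₂ (no meaningful conjugate acid; N₂ departs as an exceptionally stable neutral molecule).
(In practice (CH₃)₂CH–N₂⁺ is made from (CH₃)₂CH–NH₂ by diazotisation (NaNO₂ / HCl, 0 °C), generating a diazonium salt that expels N₂.)

(CH₃)₂CH–N₂⁺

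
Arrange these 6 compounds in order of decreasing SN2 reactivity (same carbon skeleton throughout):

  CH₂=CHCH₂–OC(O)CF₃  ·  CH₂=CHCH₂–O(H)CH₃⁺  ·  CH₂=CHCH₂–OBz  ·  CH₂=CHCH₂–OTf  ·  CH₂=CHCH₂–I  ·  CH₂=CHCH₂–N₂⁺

CH₂=CHCH₂–N₂⁺ > CH₂=CHCH₂–OTf > CH₂=CHCH₂–I > CH₂=CHCH₂–O(H)CH₃⁺ > CH₂=CHCH₂–OC(O)CF₃ > CH₂=CHCH₂–OBz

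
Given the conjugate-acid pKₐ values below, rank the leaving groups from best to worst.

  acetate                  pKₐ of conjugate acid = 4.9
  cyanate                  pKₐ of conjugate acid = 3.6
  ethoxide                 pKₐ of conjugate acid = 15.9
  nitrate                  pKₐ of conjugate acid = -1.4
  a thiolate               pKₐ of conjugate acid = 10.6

Lower conjugate-acid pKₐ ⇒ weaker base ⇒ better leaving group.
Sorting by the given values: nitrate (-1.4), cyanate (3.6), acetate (4.9), a thiolate (10.6), ethoxide (15.9).

nitrate > cyanate > acetate > a thiolate > ethoxide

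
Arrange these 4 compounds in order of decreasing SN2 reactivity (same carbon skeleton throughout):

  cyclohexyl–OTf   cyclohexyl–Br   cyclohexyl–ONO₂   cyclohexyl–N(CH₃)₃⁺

With the same alkyl group throughout, only the leaving group differentiates the rates.
Rank by basicity of the departing species: weakest base leaves most easily.
cyclohexyl–OTf loses OTf⁻: pKₐ(CF₃SO₃H (triflic acid)) ≈ -14
cyclohexyl–Br loses Br⁻: pKₐ(HBr) ≈ -9
cyclohexyl–ONO₂ loses NO₃⁻: pKₐ(HNO₃) ≈ -1.3
cyclohexyl–N(CH₃)₃⁺ loses NR'₃: pKₐ(R'₃NH⁺) ≈ 10.7

cyclohexyl–OTf > cyclohexyl–Br > cyclohexyl–ONO₂ > cyclohexyl–N(CH₃)₃⁺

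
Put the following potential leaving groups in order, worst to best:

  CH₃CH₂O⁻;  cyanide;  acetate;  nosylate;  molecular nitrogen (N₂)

CH₃CH₂O⁻ < cyanide < acetate < nosylate < molecular nitrogen (N₂)

molecular nitrogen (N₂): no meaningful conjugate acid; N₂ departs as an exceptionally stable neutral molecule
nosylate: pKₐ(p-O₂NC₆H₄SO₃H) ≈ -3.5
acetate: pKₐ(CH₃COOH) ≈ 4.8
cyanide: pKₐ(HCN) ≈ 9.2
CH₃CH₂O⁻: pKₐ(CH₃CH₂OH) ≈ 16 — strong base; alkoxides do not leave unassisted
Listed from poorest to best leaving group as asked.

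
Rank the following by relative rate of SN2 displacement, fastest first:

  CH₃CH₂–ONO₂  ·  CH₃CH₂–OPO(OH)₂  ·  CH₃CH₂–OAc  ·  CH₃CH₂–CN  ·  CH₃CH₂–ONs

CH₃CH₂–ONs > CH₃CH₂–ONO₂ > CH₃CH₂–OPO(OH)₂ > CH₃CH₂–OAc > CH₃CH₂–CN

Same R in every case — rank the leaving groups.
The more stable X⁻ (or X) is on its own — i.e. the weaker a base it is — the better a leaving group it makes.
CH₃CH₂–ONs loses ONs⁻: pKₐ(p-O₂NC₆H₄SO₃H) ≈ -3.5
CH₃CH₂–ONO₂ loses NO₃⁻: pKₐ(HNO₃) ≈ -1.3
CH₃CH₂–OPO(OH)₂ loses H₂PO₄⁻: pKₐ(H₃PO₄) ≈ 2.1
CH₃CH₂–OAc loses AcO⁻: pKₐ(CH₃COOH) ≈ 4.8
CH₃CH₂–CN loses CN⁻: pKₐ(HCN) ≈ 9.2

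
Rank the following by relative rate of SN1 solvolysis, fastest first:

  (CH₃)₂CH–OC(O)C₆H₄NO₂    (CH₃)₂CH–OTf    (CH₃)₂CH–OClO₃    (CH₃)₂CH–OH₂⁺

With the same alkyl group throughout, only the leaving group differentiates the rates.
Rank by basicity of the departing species: weakest base leaves most easily.
(CH₃)₂CH–OTf loses OTf⁻: pKₐ(CF₃SO₃H (triflic acid)) ≈ -14
(CH₃)₂CH–OClO₃ loses ClO₄⁻: pKₐ(HClO₄) ≈ -10
(CH₃)₂CH–OH₂⁺ loses H₂O: pKₐ(H₃O⁺) ≈ -1.7
(CH₃)₂CH–OC(O)C₆H₄NO₂ loses p-O₂N–C₆H₄–COO⁻: pKₐ(p-nitrobenzoic acid) ≈ 3.4

(CH₃)₂CH–OTf > (CH₃)₂CH–OClO₃ > (CH₃)₂CH–OH₂⁺ > (CH₃)₂CH–OC(O)C₆H₄NO₂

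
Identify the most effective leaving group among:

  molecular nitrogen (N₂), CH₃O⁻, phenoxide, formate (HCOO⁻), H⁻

Leaving-group ability tracks the stability of the departed species; conjugate-acid pKₐ is the usual yardstick (lower pKₐ → better LG).
molecular nitrogen (N₂): no meaningful conjugate acid; N₂ departs as an exceptionally stable neutral molecule
formate (HCOO⁻): pKₐ(HCOOH) ≈ 3.8
phenoxide: pKₐ(C₆H₅OH (phenol)) ≈ 10
CH₃O⁻: pKₐ(CH₃OH) ≈ 15.5
H⁻: pKₐ(H₂) ≈ 36

molecular nitrogen (N₂)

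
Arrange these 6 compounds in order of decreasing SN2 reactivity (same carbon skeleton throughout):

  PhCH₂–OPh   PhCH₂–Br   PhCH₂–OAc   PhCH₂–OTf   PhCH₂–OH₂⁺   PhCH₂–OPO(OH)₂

PhCH₂–OTf > PhCH₂–Br > PhCH₂–OH₂⁺ > PhCH₂–OPO(OH)₂ > PhCH₂–OAc > PhCH₂–OPh

Same R in every case — rank the leaving groups.
Leaving-group ability tracks the stability of the departed species; conjugate-acid pKₐ is the usual yardstick (lower pKₐ → better LG).
PhCH₂–OTf loses OTf⁻: pKₐ(CF₃SO₃H (triflic acid)) ≈ -14
PhCH₂–Br loses Br⁻: pKₐ(HBr) ≈ -9
PhCH₂–OH₂⁺ loses H₂O: pKₐ(H₃O⁺) ≈ -1.7
PhCH₂–OPO(OH)₂ loses H₂PO₄⁻: pKₐ(H₃PO₄) ≈ 2.1
PhCH₂–OAc loses AcO⁻: pKₐ(CH₃COOH) ≈ 4.8
PhCH₂–OPh loses PhO⁻: pKₐ(C₆H₅OH (phenol)) ≈ 10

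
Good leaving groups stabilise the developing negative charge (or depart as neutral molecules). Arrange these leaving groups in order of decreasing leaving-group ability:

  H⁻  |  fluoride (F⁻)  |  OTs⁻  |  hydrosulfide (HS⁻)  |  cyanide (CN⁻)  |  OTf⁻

Leaving-group ability tracks the stability of the departed species; conjugate-acid pKₐ is the usual yardstick (lower pKₐ → better LG).
OTf⁻: pKₐ(CF₃SO₃H (triflic acid)) ≈ -14
OTs⁻: pKₐ(p-CH₃C₆H₄SO₃H (TsOH)) ≈ -2.8
fluoride (F⁻): pKₐ(HF) ≈ 3.2
hydrosulfide (HS⁻): pKₐ(H₂S) ≈ 7 — larger and more polarisable than the oxygen analogue
cyanide (CN⁻): pKₐ(HCN) ≈ 9.2 — sp carbon stabilises the charge somewhat, but still a poor LG
H⁻: pKₐ(H₂) ≈ 36 — extremely strong base; leaves only in special hydride-transfer contexts

OTf⁻ > OTs⁻ > fluoride (F⁻) > hydrosulfide (HS⁻) > cyanide (CN⁻) > H⁻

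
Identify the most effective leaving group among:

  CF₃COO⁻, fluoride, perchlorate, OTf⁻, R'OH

Leaving-group ability tracks the stability of the departed species; conjugate-acid pKₐ is the usual yardstick (lower pKₐ → better LG).
OTf⁻: pKₐ(CF₃SO₃H (triflic acid)) ≈ -14
perchlorate: pKₐ(HClO₄) ≈ -10
R'OH: pKₐ(R'OH₂⁺) ≈ -2.4
CF₃COO⁻: pKₐ(CF₃COOH) ≈ 0.2
fluoride: pKₐ(HF) ≈ 3.2

OTf⁻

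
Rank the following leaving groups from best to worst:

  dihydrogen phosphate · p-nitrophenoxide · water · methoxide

water > dihydrogen phosphate > p-nitrophenoxide > methoxide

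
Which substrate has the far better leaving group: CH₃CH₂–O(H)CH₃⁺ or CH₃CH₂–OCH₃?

From CH₃CH₂–OCH₃ the departing group would be CH₃O⁻ (pKₐ(CH₃OH) ≈ 15.5). Strong base; alkoxides do not leave unassisted.
From CH₃CH₂–O(H)CH₃⁺ the leaving group is R'OH (pKₐ(R'OH₂⁺) ≈ -2.4). Neutral; leaves from a protonated ether (an oxonium ion, R–O(H)R'⁺).
(In practice CH₃CH₂–O(H)CH₃⁺ is made from CH₃CH₂–OCH₃ by protonation with concentrated HI, allowing neutral methanol, rather than methoxide, to depart.)

CH₃CH₂–O(H)CH₃⁺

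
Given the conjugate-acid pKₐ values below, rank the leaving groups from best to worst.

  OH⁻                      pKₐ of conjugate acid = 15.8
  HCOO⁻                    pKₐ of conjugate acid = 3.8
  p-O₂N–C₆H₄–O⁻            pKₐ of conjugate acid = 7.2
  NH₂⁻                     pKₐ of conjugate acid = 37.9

HCOO⁻ > p-O₂N–C₆H₄–O⁻ > OH⁻ > NH₂⁻

Lower conjugate-acid pKₐ ⇒ weaker base ⇒ better leaving group.
Sorting by the given values: HCOO⁻ (3.8), p-O₂N–C₆H₄–O⁻ (7.2), OH⁻ (15.8), NH₂⁻ (37.9).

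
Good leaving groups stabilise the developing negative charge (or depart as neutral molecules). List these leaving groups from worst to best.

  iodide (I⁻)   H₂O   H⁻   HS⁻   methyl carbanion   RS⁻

methyl carbanion < H⁻ < RS⁻ < HS⁻ < H₂O < iodide (I⁻)

A good leaving group is a weak base: the lower the pKₐ of its conjugate acid, the more readily it departs.
iodide (I⁻): pKₐ(HI) ≈ -10
H₂O: pKₐ(H₃O⁺) ≈ -1.7
HS⁻: pKₐ(H₂S) ≈ 7
RS⁻: pKₐ(RSH (a thiol)) ≈ 10.5
H⁻: pKₐ(H₂) ≈ 36
methyl carbanion: pKₐ(CH₄) ≈ 48
The question asks for worst first, so the sequence is read in increasing leaving-group ability.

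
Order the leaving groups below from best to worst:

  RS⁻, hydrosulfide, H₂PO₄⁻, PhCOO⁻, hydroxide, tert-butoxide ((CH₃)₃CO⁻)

H₂PO₄⁻ > PhCOO⁻ > hydrosulfide > RS⁻ > hydroxide > tert-butoxide ((CH₃)₃CO⁻)

A good leaving group is a weak base: the lower the pKₐ of its conjugate acid, the more readily it departs.
H₂PO₄⁻: pKₐ(H₃PO₄) ≈ 2.1
PhCOO⁻: pKₐ(C₆H₅COOH) ≈ 4.2 — aryl carboxylate
hydrosulfide: pKₐ(H₂S) ≈ 7 — larger and more polarisable than the oxygen analogue
RS⁻: pKₐ(RSH (a thiol)) ≈ 10.5 — moderately basic; rarely leaves without activation
hydroxide: pKₐ(H₂O) ≈ 15.7
tert-butoxide ((CH₃)₃CO⁻): pKₐ(t-BuOH) ≈ 18 — bulky, strongly basic alkoxide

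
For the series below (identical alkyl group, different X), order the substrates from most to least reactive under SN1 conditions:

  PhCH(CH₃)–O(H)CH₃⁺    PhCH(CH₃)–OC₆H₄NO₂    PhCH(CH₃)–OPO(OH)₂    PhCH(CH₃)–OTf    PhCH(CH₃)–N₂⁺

PhCH(CH₃)–N₂⁺ > PhCH(CH₃)–OTf > PhCH(CH₃)–O(H)CH₃⁺ > PhCH(CH₃)–OPO(OH)₂ > PhCH(CH₃)–OC₆H₄NO₂

Same R in every case — rank the leaving groups.
Rank by basicity of the departing species: weakest base leaves most easily.
PhCH(CH₃)–N₂⁺ loses N₂: no meaningful conjugate acid; N₂ departs as an exceptionally stable neutral molecule
PhCH(CH₃)–OTf loses OTf⁻: pKₐ(CF₃SO₃H (triflic acid)) ≈ -14
PhCH(CH₃)–O(H)CH₃⁺ loses R'OH: pKₐ(R'OH₂⁺) ≈ -2.4
PhCH(CH₃)–OPO(OH)₂ loses H₂PO₄⁻: pKₐ(H₃PO₄) ≈ 2.1
PhCH(CH₃)–OC₆H₄NO₂ loses p-O₂N–C₆H₄–O⁻: pKₐ(p-nitrophenol) ≈ 7.2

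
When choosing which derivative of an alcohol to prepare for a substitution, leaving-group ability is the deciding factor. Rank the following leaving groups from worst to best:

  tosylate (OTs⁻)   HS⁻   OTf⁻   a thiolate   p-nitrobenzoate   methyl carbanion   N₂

methyl carbanion < a thiolate < HS⁻ < p-nitrobenzoate < tosylate (OTs⁻) < OTf⁻ < N₂

N₂: no meaningful conjugate acid; N₂ departs as an exceptionally stable neutral molecule
OTf⁻: pKₐ(CF₃SO₃H (triflic acid)) ≈ -14
tosylate (OTs⁻): pKₐ(p-CH₃C₆H₄SO₃H (TsOH)) ≈ -2.8
p-nitrobenzoate: pKₐ(p-nitrobenzoic acid) ≈ 3.4
HS⁻: pKₐ(H₂S) ≈ 7 — larger and more polarisable than the oxygen analogue
a thiolate: pKₐ(RSH (a thiol)) ≈ 10.5
methyl carbanion: pKₐ(CH₄) ≈ 48 — unstabilised carbanion; the worst conceivable leaving group
The question asks for worst first, so the sequence is read in increasing leaving-group ability.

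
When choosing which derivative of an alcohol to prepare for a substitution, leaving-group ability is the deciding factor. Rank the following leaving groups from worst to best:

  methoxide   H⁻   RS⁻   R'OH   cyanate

H⁻ < methoxide < RS⁻ < cyanate < R'OH

A good leaving group is a weak base: the lower the pKₐ of its conjugate acid, the more readily it departs.
R'OH: pKₐ(R'OH₂⁺) ≈ -2.4
cyanate: pKₐ(HOCN) ≈ 3.5
RS⁻: pKₐ(RSH (a thiol)) ≈ 10.5
methoxide: pKₐ(CH₃OH) ≈ 15.5
H⁻: pKₐ(H₂) ≈ 36
Reversing gives the worst-to-best order requested.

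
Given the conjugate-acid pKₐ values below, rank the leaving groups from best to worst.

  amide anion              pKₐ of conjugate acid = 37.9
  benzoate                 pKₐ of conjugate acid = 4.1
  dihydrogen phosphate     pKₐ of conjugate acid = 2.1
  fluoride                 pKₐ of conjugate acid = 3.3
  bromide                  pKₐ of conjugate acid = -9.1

Lower conjugate-acid pKₐ ⇒ weaker base ⇒ better leaving group.
Sorting by the given values: bromide (-9.1), dihydrogen phosphate (2.1), fluoride (3.3), benzoate (4.1), amide anion (37.9).

bromide > dihydrogen phosphate > fluoride > benzoate > amide anion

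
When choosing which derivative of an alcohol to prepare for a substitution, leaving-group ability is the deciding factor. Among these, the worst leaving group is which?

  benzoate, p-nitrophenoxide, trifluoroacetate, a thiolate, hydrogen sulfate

a thiolate

hydrogen sulfate: pKₐ(H₂SO₄) ≈ -3
trifluoroacetate: pKₐ(CF₃COOH) ≈ 0.2
benzoate: pKₐ(C₆H₅COOH) ≈ 4.2
p-nitrophenoxide: pKₐ(p-nitrophenol) ≈ 7.2
a thiolate: pKₐ(RSH (a thiol)) ≈ 10.5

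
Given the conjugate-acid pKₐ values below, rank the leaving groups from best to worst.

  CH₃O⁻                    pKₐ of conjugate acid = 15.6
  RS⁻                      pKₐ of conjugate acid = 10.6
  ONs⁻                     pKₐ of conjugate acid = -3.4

ONs⁻ > RS⁻ > CH₃O⁻

Lower conjugate-acid pKₐ ⇒ weaker base ⇒ better leaving group.
Sorting by the given values: ONs⁻ (-3.4), RS⁻ (10.6), CH₃O⁻ (15.6).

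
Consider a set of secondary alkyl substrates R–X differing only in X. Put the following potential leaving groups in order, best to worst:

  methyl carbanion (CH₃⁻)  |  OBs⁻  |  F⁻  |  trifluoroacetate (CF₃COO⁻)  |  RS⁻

Rank by basicity of the departing species: weakest base leaves most easily.
OBs⁻: pKₐ(p-BrC₆H₄SO₃H) ≈ -2.8
trifluoroacetate (CF₃COO⁻): pKₐ(CF₃COOH) ≈ 0.2 — strongly electron-withdrawing CF₃ stabilises the carboxylate
F⁻: pKₐ(HF) ≈ 3.2
RS⁻: pKₐ(RSH (a thiol)) ≈ 10.5 — moderately basic; rarely leaves without activation
methyl carbanion (CH₃⁻): pKₐ(CH₄) ≈ 48 — unstabilised carbanion; the worst conceivable leaving group

OBs⁻ > trifluoroacetate (CF₃COO⁻) > F⁻ > RS⁻ > methyl carbanion (CH₃⁻)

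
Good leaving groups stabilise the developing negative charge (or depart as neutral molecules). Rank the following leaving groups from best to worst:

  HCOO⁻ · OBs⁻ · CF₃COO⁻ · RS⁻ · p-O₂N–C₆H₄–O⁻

Rank by basicity of the departing species: weakest base leaves most easily.
OBs⁻: pKₐ(p-BrC₆H₄SO₃H) ≈ -2.8 — arenesulfonate with a p-bromo substituent
CF₃COO⁻: pKₐ(CF₃COOH) ≈ 0.2 — strongly electron-withdrawing CF₃ stabilises the carboxylate
HCOO⁻: pKₐ(HCOOH) ≈ 3.8 — resonance-stabilised carboxylate
p-O₂N–C₆H₄–O⁻: pKₐ(p-nitrophenol) ≈ 7.2 — nitro group delocalises the charge; the classic chromogenic LG
RS⁻: pKₐ(RSH (a thiol)) ≈ 10.5 — moderately basic; rarely leaves without activation

OBs⁻ > CF₃COO⁻ > HCOO⁻ > p-O₂N–C₆H₄–O⁻ > RS⁻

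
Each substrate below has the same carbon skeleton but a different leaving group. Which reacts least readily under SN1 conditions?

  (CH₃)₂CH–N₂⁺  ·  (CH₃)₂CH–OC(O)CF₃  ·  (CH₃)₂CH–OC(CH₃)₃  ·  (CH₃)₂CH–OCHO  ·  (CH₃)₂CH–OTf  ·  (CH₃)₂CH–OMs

With the same alkyl group throughout, only the leaving group differentiates the rates.
A good leaving group is a weak base: the lower the pKₐ of its conjugate acid, the more readily it departs.
(CH₃)₂CH–N₂⁺ loses N₂: no meaningful conjugate acid; N₂ departs as an exceptionally stable neutral molecule
(CH₃)₂CH–OTf loses OTf⁻: pKₐ(CF₃SO₃H (triflic acid)) ≈ -14
(CH₃)₂CH–OMs loses OMs⁻: pKₐ(CH₃SO₃H (MsOH)) ≈ -1.9
(CH₃)₂CH–OC(O)CF₃ loses CF₃COO⁻: pKₐ(CF₃COOH) ≈ 0.2
(CH₃)₂CH–OCHO loses HCOO⁻: pKₐ(HCOOH) ≈ 3.8
(CH₃)₂CH–OC(CH₃)₃ loses (CH₃)₃CO⁻: pKₐ(t-BuOH) ≈ 18

(CH₃)₂CH–OC(CH₃)₃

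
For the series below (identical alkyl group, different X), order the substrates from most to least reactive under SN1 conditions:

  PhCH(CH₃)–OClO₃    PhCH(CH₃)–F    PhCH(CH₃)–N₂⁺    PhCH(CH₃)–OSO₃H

PhCH(CH₃)–N₂⁺ > PhCH(CH₃)–OClO₃ > PhCH(CH₃)–OSO₃H > PhCH(CH₃)–F

With the same alkyl group throughout, only the leaving group differentiates the rates.
A good leaving group is a weak base: the lower the pKₐ of its conjugate acid, the more readily it departs.
PhCH(CH₃)–N₂⁺ loses N₂: no meaningful conjugate acid; N₂ departs as an exceptionally stable neutral molecule
PhCH(CH₃)–OClO₃ loses ClO₄⁻: pKₐ(HClO₄) ≈ -10
PhCH(CH₃)–OSO₃H loses HSO₄⁻: pKₐ(H₂SO₄) ≈ -3
PhCH(CH₃)–F loses F⁻: pKₐ(HF) ≈ 3.2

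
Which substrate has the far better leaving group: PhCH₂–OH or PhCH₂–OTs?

PhCH₂–OTs

From PhCH₂–OH the departing group would be OH⁻ (pKₐ(H₂O) ≈ 15.7). Strong base; essentially never leaves without prior activation.
From PhCH₂–OTs the leaving group is OTs⁻ (pKₐ(p-CH₃C₆H₄SO₃H (TsOH)) ≈ -2.8). Resonance-delocalised arenesulfonate.
(In practice PhCH₂–OTs is made from PhCH₂–OH by treatment with TsCl / pyridine, converting the hydroxyl into a tosylate.)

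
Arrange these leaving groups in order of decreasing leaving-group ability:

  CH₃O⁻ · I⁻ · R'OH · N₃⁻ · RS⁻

I⁻: pKₐ(HI) ≈ -10 — large, highly polarisable; very weak base
R'OH: pKₐ(R'OH₂⁺) ≈ -2.4 — neutral; leaves from a protonated ether (an oxonium ion, R–O(H)R'⁺)
N₃⁻: pKₐ(HN₃) ≈ 4.7 — linear, resonance-stabilised
RS⁻: pKₐ(RSH (a thiol)) ≈ 10.5
CH₃O⁻: pKₐ(CH₃OH) ≈ 15.5 — strong base; alkoxides do not leave unassisted

I⁻ > R'OH > N₃⁻ > RS⁻ > CH₃O⁻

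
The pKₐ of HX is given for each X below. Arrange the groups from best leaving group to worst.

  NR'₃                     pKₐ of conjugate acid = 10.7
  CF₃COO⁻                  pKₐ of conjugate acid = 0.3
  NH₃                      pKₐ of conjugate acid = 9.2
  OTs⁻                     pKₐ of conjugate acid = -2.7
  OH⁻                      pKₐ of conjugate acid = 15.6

Lower conjugate-acid pKₐ ⇒ weaker base ⇒ better leaving group.
Sorting by the given values: OTs⁻ (-2.7), CF₃COO⁻ (0.3), NH₃ (9.2), NR'₃ (10.7), OH⁻ (15.6).

OTs⁻ > CF₃COO⁻ > NH₃ > NR'₃ > OH⁻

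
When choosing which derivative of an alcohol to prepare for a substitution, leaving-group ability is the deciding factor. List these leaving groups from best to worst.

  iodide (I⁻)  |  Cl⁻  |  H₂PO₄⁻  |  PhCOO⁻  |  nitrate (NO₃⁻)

Leaving-group ability tracks the stability of the departed species; conjugate-acid pKₐ is the usual yardstick (lower pKₐ → better LG).
iodide (I⁻): pKₐ(HI) ≈ -10
Cl⁻: pKₐ(HCl) ≈ -7
nitrate (NO₃⁻): pKₐ(HNO₃) ≈ -1.3 — resonance-delocalised over three oxygens
H₂PO₄⁻: pKₐ(H₃PO₄) ≈ 2.1 — moderate base; biological leaving group after further activation
PhCOO⁻: pKₐ(C₆H₅COOH) ≈ 4.2

iodide (I⁻) > Cl⁻ > nitrate (NO₃⁻) > H₂PO₄⁻ > PhCOO⁻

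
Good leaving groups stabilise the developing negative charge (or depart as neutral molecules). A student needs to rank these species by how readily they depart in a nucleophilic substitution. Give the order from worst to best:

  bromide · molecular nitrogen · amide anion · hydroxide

molecular nitrogen: no meaningful conjugate acid; N₂ departs as an exceptionally stable neutral molecule
bromide: pKₐ(HBr) ≈ -9 — weak base; good leaving group
hydroxide: pKₐ(H₂O) ≈ 15.7 — strong base; essentially never leaves without prior activation
amide anion: pKₐ(NH₃) ≈ 38
Reversing gives the worst-to-best order requested.

amide anion < hydroxide < bromide < molecular nitrogen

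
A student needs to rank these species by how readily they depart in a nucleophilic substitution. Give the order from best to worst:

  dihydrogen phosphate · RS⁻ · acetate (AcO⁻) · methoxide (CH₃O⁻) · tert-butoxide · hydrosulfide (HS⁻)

dihydrogen phosphate > acetate (AcO⁻) > hydrosulfide (HS⁻) > RS⁻ > methoxide (CH₃O⁻) > tert-butoxide

A good leaving group is a weak base: the lower the pKₐ of its conjugate acid, the more readily it departs.
dihydrogen phosphate: pKₐ(H₃PO₄) ≈ 2.1 — moderate base; biological leaving group after further activation
acetate (AcO⁻): pKₐ(CH₃COOH) ≈ 4.8 — resonance-stabilised but still a weak base
hydrosulfide (HS⁻): pKₐ(H₂S) ≈ 7
RS⁻: pKₐ(RSH (a thiol)) ≈ 10.5 — moderately basic; rarely leaves without activation
methoxide (CH₃O⁻): pKₐ(CH₃OH) ≈ 15.5 — strong base; alkoxides do not leave unassisted
tert-butoxide: pKₐ(t-BuOH) ≈ 18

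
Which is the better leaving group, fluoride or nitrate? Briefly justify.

nitrate is the better leaving group.
pKₐ(HNO₃) ≈ -1.3 versus pKₐ(HF) ≈ 3.2: nitrate is the much weaker base.
Resonance-delocalised over three oxygens.

nitrate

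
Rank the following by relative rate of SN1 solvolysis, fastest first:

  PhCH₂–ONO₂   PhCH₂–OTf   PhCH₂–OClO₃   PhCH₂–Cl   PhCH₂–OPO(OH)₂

PhCH₂–OTf > PhCH₂–OClO₃ > PhCH₂–Cl > PhCH₂–ONO₂ > PhCH₂–OPO(OH)₂

The skeletons are identical, so relative rate is governed entirely by leaving-group ability.
The more stable X⁻ (or X) is on its own — i.e. the weaker a base it is — the better a leaving group it makes.
PhCH₂–OTf loses OTf⁻: pKₐ(CF₃SO₃H (triflic acid)) ≈ -14
PhCH₂–OClO₃ loses ClO₄⁻: pKₐ(HClO₄) ≈ -10
PhCH₂–Cl loses Cl⁻: pKₐ(HCl) ≈ -7
PhCH₂–ONO₂ loses NO₃⁻: pKₐ(HNO₃) ≈ -1.3
PhCH₂–OPO(OH)₂ loses H₂PO₄⁻: pKₐ(H₃PO₄) ≈ 2.1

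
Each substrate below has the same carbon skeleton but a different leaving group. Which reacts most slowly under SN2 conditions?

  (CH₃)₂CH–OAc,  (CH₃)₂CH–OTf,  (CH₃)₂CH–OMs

(CH₃)₂CH–OAc

The skeletons are identical, so relative rate is governed entirely by leaving-group ability.
A good leaving group is a weak base: the lower the pKₐ of its conjugate acid, the more readily it departs.
(CH₃)₂CH–OTf loses OTf⁻: pKₐ(CF₃SO₃H (triflic acid)) ≈ -14
(CH₃)₂CH–OMs loses OMs⁻: pKₐ(CH₃SO₃H (MsOH)) ≈ -1.9
(CH₃)₂CH–OAc loses AcO⁻: pKₐ(CH₃COOH) ≈ 4.8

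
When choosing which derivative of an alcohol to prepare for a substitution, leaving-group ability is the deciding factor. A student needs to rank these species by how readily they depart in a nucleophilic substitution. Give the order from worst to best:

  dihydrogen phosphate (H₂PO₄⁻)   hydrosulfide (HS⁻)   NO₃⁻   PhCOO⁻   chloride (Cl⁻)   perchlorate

hydrosulfide (HS⁻) < PhCOO⁻ < dihydrogen phosphate (H₂PO₄⁻) < NO₃⁻ < chloride (Cl⁻) < perchlorate

The more stable X⁻ (or X) is on its own — i.e. the weaker a base it is — the better a leaving group it makes.
perchlorate: pKₐ(HClO₄) ≈ -10
chloride (Cl⁻): pKₐ(HCl) ≈ -7 — moderately weak base
NO₃⁻: pKₐ(HNO₃) ≈ -1.3 — resonance-delocalised over three oxygens
dihydrogen phosphate (H₂PO₄⁻): pKₐ(H₃PO₄) ≈ 2.1 — moderate base; biological leaving group after further activation
PhCOO⁻: pKₐ(C₆H₅COOH) ≈ 4.2 — aryl carboxylate
hydrosulfide (HS⁻): pKₐ(H₂S) ≈ 7
Reversing gives the worst-to-best order requested.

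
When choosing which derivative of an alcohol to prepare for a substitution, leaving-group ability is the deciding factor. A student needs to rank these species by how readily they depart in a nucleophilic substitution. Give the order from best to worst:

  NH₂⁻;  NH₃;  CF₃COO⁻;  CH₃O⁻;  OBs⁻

OBs⁻: pKₐ(p-BrC₆H₄SO₃H) ≈ -2.8
CF₃COO⁻: pKₐ(CF₃COOH) ≈ 0.2
NH₃: pKₐ(NH₄⁺) ≈ 9.2
CH₃O⁻: pKₐ(CH₃OH) ≈ 15.5
NH₂⁻: pKₐ(NH₃) ≈ 38

OBs⁻ > CF₃COO⁻ > NH₃ > CH₃O⁻ > NH₂⁻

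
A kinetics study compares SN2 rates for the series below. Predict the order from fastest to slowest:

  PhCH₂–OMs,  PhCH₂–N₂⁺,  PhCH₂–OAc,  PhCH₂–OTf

PhCH₂–N₂⁺ > PhCH₂–OTf > PhCH₂–OMs > PhCH₂–OAc

The skeletons are identical, so relative rate is governed entirely by leaving-group ability.
Rank by basicity of the departing species: weakest base leaves most easily.
PhCH₂–N₂⁺ loses N₂: no meaningful conjugate acid; N₂ departs as an exceptionally stable neutral molecule
PhCH₂–OTf loses OTf⁻: pKₐ(CF₃SO₃H (triflic acid)) ≈ -14
PhCH₂–OMs loses OMs⁻: pKₐ(CH₃SO₃H (MsOH)) ≈ -1.9
PhCH₂–OAc loses AcO⁻: pKₐ(CH₃COOH) ≈ 4.8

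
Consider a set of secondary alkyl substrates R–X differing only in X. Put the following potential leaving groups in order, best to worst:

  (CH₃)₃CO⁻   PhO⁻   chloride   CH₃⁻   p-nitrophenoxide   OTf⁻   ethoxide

OTf⁻ > chloride > p-nitrophenoxide > PhO⁻ > ethoxide > (CH₃)₃CO⁻ > CH₃⁻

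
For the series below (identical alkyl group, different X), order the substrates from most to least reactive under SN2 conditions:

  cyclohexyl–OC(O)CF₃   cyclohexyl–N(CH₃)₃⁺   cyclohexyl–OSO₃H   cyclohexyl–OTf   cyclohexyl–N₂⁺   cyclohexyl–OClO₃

Same R in every case — rank the leaving groups.
Leaving-group ability tracks the stability of the departed species; conjugate-acid pKₐ is the usual yardstick (lower pKₐ → better LG).
cyclohexyl–N₂⁺ loses N₂: no meaningful conjugate acid; N₂ departs as an exceptionally stable neutral molecule
cyclohexyl–OTf loses OTf⁻: pKₐ(CF₃SO₃H (triflic acid)) ≈ -14
cyclohexyl–OClO₃ loses ClO₄⁻: pKₐ(HClO₄) ≈ -10
cyclohexyl–OSO₃H loses HSO₄⁻: pKₐ(H₂SO₄) ≈ -3
cyclohexyl–OC(O)CF₃ loses CF₃COO⁻: pKₐ(CF₃COOH) ≈ 0.2
cyclohexyl–N(CH₃)₃⁺ loses NR'₃: pKₐ(R'₃NH⁺) ≈ 10.7

cyclohexyl–N₂⁺ > cyclohexyl–OTf > cyclohexyl–OClO₃ > cyclohexyl–OSO₃H > cyclohexyl–OC(O)CF₃ > cyclohexyl–N(CH₃)₃⁺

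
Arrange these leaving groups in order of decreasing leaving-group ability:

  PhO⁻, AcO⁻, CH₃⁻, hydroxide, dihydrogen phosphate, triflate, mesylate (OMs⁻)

triflate: pKₐ(CF₃SO₃H (triflic acid)) ≈ -14
mesylate (OMs⁻): pKₐ(CH₃SO₃H (MsOH)) ≈ -1.9
dihydrogen phosphate: pKₐ(H₃PO₄) ≈ 2.1
AcO⁻: pKₐ(CH₃COOH) ≈ 4.8
PhO⁻: pKₐ(C₆H₅OH (phenol)) ≈ 10
hydroxide: pKₐ(H₂O) ≈ 15.7
CH₃⁻: pKₐ(CH₄) ≈ 48

triflate > mesylate (OMs⁻) > dihydrogen phosphate > AcO⁻ > PhO⁻ > hydroxide > CH₃⁻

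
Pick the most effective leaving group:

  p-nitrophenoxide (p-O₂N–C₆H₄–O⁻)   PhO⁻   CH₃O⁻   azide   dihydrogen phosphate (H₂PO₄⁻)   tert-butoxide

dihydrogen phosphate (H₂PO₄⁻)

Leaving-group ability tracks the stability of the departed species; conjugate-acid pKₐ is the usual yardstick (lower pKₐ → better LG).
dihydrogen phosphate (H₂PO₄⁻): pKₐ(H₃PO₄) ≈ 2.1
azide: pKₐ(HN₃) ≈ 4.7
p-nitrophenoxide (p-O₂N–C₆H₄–O⁻): pKₐ(p-nitrophenol) ≈ 7.2
PhO⁻: pKₐ(C₆H₅OH (phenol)) ≈ 10
CH₃O⁻: pKₐ(CH₃OH) ≈ 15.5
tert-butoxide: pKₐ(t-BuOH) ≈ 18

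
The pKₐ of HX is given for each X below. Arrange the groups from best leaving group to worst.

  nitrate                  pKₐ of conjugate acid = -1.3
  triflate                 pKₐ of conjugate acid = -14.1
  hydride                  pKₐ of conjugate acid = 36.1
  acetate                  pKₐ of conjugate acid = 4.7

Lower conjugate-acid pKₐ ⇒ weaker base ⇒ better leaving group.
Sorting by the given values: triflate (-14.1), nitrate (-1.3), acetate (4.7), hydride (36.1).

triflate > nitrate > acetate > hydride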